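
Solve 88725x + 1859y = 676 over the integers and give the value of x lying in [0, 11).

6

Euclid: 88725 = 47·1859 + 1352; 1859 = 1·1352 + 507; 1352 = 2·507 + 338; 507 = 1·338 + 169; 338 = 2·169 + 0 → gcd = 169; 676 = 169·4.
Back-substitution yields 88725·(-4) + 1859·(191) = 169, so one solution is x = -4·4 = -16, y = 191·4 = 764.
Solutions in x differ by 1859/169 = 11; the one in [0, 11) is -16 mod 11 = 6.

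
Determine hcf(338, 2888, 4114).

338 = 2 · 13²; 2888 = 2³ · 19²; 4114 = 2 · 11² · 17
gcd takes min exponent of each prime: 2 = 2

2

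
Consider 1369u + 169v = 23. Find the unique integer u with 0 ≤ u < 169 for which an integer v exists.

61

Reduce mod 169: 1369u ≡ 23 (mod 169). With g = gcd(1369, 169) = 1 dividing 23, divide through: 1369u ≡ 23 (mod 169).
Since gcd(1369, 169) = 1, u ≡ 23·(1369)⁻¹ ≡ 61 (mod 169). Smallest non-negative: 61.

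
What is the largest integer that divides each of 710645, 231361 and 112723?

169

710645 = 5 · 13² · 29²; 231361 = 13² · 37²; 112723 = 13² · 23 · 29
gcd takes min exponent of each prime: 13² = 169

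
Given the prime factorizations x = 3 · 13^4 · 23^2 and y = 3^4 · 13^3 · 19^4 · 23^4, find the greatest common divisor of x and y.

min exponent per shared prime: 3 · 13^3 · 23^2 = 3486639

3486639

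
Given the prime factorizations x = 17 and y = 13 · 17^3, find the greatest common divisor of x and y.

min exponent per shared prime: 17 = 17

17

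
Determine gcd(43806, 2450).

Euclid: 43806 = 17·2450 + 2156; 2450 = 1·2156 + 294; 2156 = 7·294 + 98; 294 = 3·98 + 0. Last nonzero remainder: 98.

98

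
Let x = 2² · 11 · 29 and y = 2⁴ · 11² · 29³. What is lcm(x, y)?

47217104

max exponent per prime: 2⁴ · 11² · 29³ = 47217104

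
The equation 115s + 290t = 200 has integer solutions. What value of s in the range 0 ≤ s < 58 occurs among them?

32

gcd(115, 290) = 5 (Euclid: 290 = 2·115 + 60; 115 = 1·60 + 55; 60 = 1·55 + 5; 55 = 11·5 + 0), and 5 | 200.
Extended Euclid: 115·(-5) + 290·(2) = 5. Scale by 40: s₀ = -200.
General solution s = s₀ + 58k; reducing mod 58 gives s = 32 (and t = -12).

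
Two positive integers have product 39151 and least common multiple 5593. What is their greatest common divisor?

7

From gcd × lcm = pq: gcd = 39151 / 5593 = 7.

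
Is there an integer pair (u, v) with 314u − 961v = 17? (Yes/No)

gcd(314, 961): 961 = 3·314 + 19; 314 = 16·19 + 10; 19 = 1·10 + 9; 10 = 1·9 + 1; 9 = 9·1 + 0 → 1
1 divides 17, so a solution exists.

Yes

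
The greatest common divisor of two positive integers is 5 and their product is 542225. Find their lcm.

gcd·lcm = product, so lcm = 542225/5 = 108445.

108445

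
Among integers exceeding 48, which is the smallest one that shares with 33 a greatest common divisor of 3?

51

Multiples of 3 above 48: 3·17, 3·18, … . Need the cofactor coprime to 33/3 = 11.
Checking s = 17, 18, … the first with gcd(s, 11) = 1 is s = 17, giving 51.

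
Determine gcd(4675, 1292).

17

4675 = 5² · 11 · 17
1292 = 2² · 17 · 19
Common: 17 = 17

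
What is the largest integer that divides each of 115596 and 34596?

36

Euclid: 115596 = 3·34596 + 11808; 34596 = 2·11808 + 10980; 11808 = 1·10980 + 828; 10980 = 13·828 + 216; 828 = 3·216 + 180; 216 = 1·180 + 36; 180 = 5·36 + 0. Last nonzero remainder: 36.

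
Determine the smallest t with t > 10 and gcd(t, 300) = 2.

gcd(t, 300) = 2 forces 2 | t; write t = 2s. Then gcd(2s, 2·150) = 2·gcd(s, 150), so need gcd(s, 150) = 1.
2s > 10 gives s ≥ 6. The least s ≥ 6 coprime to 150 is 7, so t = 2·7 = 14.

14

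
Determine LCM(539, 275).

539 = 7² · 11; 275 = 5² · 11
max exponents: 5² · 7² · 11 = 13475

13475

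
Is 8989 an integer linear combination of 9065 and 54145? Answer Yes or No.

No

By Bézout, 9065m + 54145n = 8989 has integer solutions iff gcd(9065, 54145) | 8989.
Euclid: 54145 = 5·9065 + 8820; 9065 = 1·8820 + 245; 8820 = 36·245 + 0. gcd = 245; 8989 mod 245 = 169. No.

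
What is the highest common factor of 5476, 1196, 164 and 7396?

gcd(5476, 1196): 5476 = 4·1196 + 692; 1196 = 1·692 + 504; 692 = 1·504 + 188; 504 = 2·188 + 128; 188 = 1·128 + 60; 128 = 2·60 + 8; 60 = 7·8 + 4; 8 = 2·4 + 0 → 4
gcd(4, 164): 164 = 41·4 + 0 → 4
gcd(4, 7396): 7396 = 1849·4 + 0 → 4

4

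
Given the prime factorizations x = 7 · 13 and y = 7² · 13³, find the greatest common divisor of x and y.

min exponent per shared prime: 7 · 13 = 91

91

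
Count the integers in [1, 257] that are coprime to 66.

78

Prime factors of 66: 2, 3, 11. Count integers ≤ 257 divisible by none of them.
By inclusion–exclusion: 257 − ⌊257/2⌋ − ⌊257/3⌋ − ⌊257/11⌋ + ⌊257/6⌋ + ⌊257/22⌋ + ⌊257/33⌋ − ⌊257/66⌋ = 78.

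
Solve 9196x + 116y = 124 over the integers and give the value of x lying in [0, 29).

22

Euclid: 9196 = 79·116 + 32; 116 = 3·32 + 20; 32 = 1·20 + 12; 20 = 1·12 + 8; 12 = 1·8 + 4; 8 = 2·4 + 0 → gcd = 4; 124 = 4·31.
Back-substitution yields 9196·(11) + 116·(-872) = 4, so one solution is x = 11·31 = 341, y = -872·31 = -27032.
Solutions in x differ by 116/4 = 29; the one in [0, 29) is 341 mod 29 = 22.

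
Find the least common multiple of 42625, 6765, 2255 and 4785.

lcm(42625, 6765) = 42625·6765/gcd = 288358125/55 = 5242875
lcm(5242875, 2255) = 5242875·2255/gcd = 11822683125/2255 = 5242875
lcm(5242875, 4785) = 5242875·4785/gcd = 25087156875/165 = 152043375

152043375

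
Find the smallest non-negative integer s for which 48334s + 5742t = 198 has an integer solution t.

36

Reduce mod 5742: 48334s ≡ 198 (mod 5742). With g = gcd(48334, 5742) = 22 dividing 198, divide through: 2197s ≡ 9 (mod 261).
Since gcd(2197, 261) = 1, s ≡ 9·(2197)⁻¹ ≡ 36 (mod 261). Smallest non-negative: 36.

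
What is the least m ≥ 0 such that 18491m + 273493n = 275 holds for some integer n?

12927

Euclid: 273493 = 14·18491 + 14619; 18491 = 1·14619 + 3872; 14619 = 3·3872 + 3003; 3872 = 1·3003 + 869; 3003 = 3·869 + 396; 869 = 2·396 + 77; 396 = 5·77 + 11; 77 = 7·11 + 0 → gcd = 11; 275 = 11·25.
Back-substitution yields 18491·(-3461) + 273493·(234) = 11, so one solution is m = -3461·25 = -86525, n = 234·25 = 5850.
Solutions in m differ by 273493/11 = 24863; the one in [0, 24863) is -86525 mod 24863 = 12927.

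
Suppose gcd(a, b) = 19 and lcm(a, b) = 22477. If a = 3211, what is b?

a·b = gcd·lcm = 19·22477 = 427063, so b = 427063/3211 = 133.

133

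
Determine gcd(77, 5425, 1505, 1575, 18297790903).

gcd(77, 5425): 5425 = 70·77 + 35; 77 = 2·35 + 7; 35 = 5·7 + 0 → 7
gcd(7, 1505): 1505 = 215·7 + 0 → 7
gcd(7, 1575): 1575 = 225·7 + 0 → 7
gcd(7, 18297790903): 18297790903 = 2613970129·7 + 0 → 7

7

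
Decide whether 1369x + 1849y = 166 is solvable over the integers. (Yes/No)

Yes

gcd(1369, 1849): 1849 = 1·1369 + 480; 1369 = 2·480 + 409; 480 = 1·409 + 71; 409 = 5·71 + 54; 71 = 1·54 + 17; 54 = 3·17 + 3; 17 = 5·3 + 2; 3 = 1·2 + 1; 2 = 2·1 + 0 → 1
1 divides 166, so a solution exists.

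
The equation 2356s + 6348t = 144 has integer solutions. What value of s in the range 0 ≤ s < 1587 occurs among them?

gcd(2356, 6348) = 4 (Euclid: 6348 = 2·2356 + 1636; 2356 = 1·1636 + 720; 1636 = 2·720 + 196; 720 = 3·196 + 132; 196 = 1·132 + 64; 132 = 2·64 + 4; 64 = 16·4 + 0), and 4 | 144.
Extended Euclid: 2356·(97) + 6348·(-36) = 4. Scale by 36: s₀ = 3492.
General solution s = s₀ + 1587k; reducing mod 1587 gives s = 318 (and t = -118).

318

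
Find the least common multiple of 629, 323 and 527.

629 = 17 · 37; 323 = 17 · 19; 527 = 17 · 31
lcm takes max exponent of each prime: 17 · 19 · 31 · 37 = 370481

370481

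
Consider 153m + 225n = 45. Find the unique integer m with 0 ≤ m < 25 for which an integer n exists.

15

gcd(153, 225) = 9 (Euclid: 225 = 1·153 + 72; 153 = 2·72 + 9; 72 = 8·9 + 0), and 9 | 45.
Extended Euclid: 153·(3) + 225·(-2) = 9. Scale by 5: m₀ = 15.
General solution m = m₀ + 25t; reducing mod 25 gives m = 15 (and n = -10).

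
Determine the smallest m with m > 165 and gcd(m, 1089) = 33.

231

1089 = 33·33. Any m with gcd(m, 1089) = 33 is a multiple of 33, say 33s, with s coprime to 33.
Need s > 165/33, so s ≥ 6. First s ≥ 6 with gcd(s, 33) = 1 is s = 7. Thus m = 33·7 = 231.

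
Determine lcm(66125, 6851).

453022375

gcd first: 66125 = 9·6851 + 4466; 6851 = 1·4466 + 2385; 4466 = 1·2385 + 2081; 2385 = 1·2081 + 304; 2081 = 6·304 + 257; 304 = 1·257 + 47; 257 = 5·47 + 22; 47 = 2·22 + 3; 22 = 7·3 + 1; 3 = 3·1 + 0 → gcd = 1
lcm = 66125·6851/gcd = 453022375/1 = 453022375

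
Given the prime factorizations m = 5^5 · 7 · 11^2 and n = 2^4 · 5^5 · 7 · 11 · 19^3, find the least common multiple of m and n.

290478650000

max exponent per prime: 2^4 · 5^5 · 7 · 11^2 · 19^3 = 290478650000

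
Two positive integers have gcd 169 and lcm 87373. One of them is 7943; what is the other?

1859

Using ab = gcd(a,b)·lcm(a,b) = 169·87373 = 14766037, we get b = 14766037/7943 = 1859.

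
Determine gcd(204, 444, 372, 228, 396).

12

204 = 2² · 3 · 17; 444 = 2² · 3 · 37; 372 = 2² · 3 · 31; 228 = 2² · 3 · 19; 396 = 2² · 3² · 11
gcd takes min exponent of each prime: 2² · 3 = 12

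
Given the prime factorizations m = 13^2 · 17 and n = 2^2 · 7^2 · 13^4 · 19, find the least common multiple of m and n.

max exponent per prime: 2^2 · 7^2 · 13^4 · 17 · 19 = 1808139788

1808139788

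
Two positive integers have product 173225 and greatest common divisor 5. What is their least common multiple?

gcd·lcm = product, so lcm = 173225/5 = 34645.

34645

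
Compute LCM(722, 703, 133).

186998

lcm(722, 703) = 722·703/gcd = 507566/19 = 26714
lcm(26714, 133) = 26714·133/gcd = 3552962/19 = 186998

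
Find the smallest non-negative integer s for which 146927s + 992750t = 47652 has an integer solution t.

gcd(146927, 992750) = 3971 (Euclid: 992750 = 6·146927 + 111188; 146927 = 1·111188 + 35739; 111188 = 3·35739 + 3971; 35739 = 9·3971 + 0), and 3971 | 47652.
Extended Euclid: 146927·(-27) + 992750·(4) = 3971. Scale by 12: s₀ = -324.
General solution s = s₀ + 250k; reducing mod 250 gives s = 176 (and t = -26).

176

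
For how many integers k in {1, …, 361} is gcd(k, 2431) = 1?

Prime factors of 2431: 11, 13, 17. Count integers ≤ 361 divisible by none of them.
By inclusion–exclusion: 361 − ⌊361/11⌋ − ⌊361/13⌋ − ⌊361/17⌋ + ⌊361/143⌋ + ⌊361/187⌋ + ⌊361/221⌋ − ⌊361/2431⌋ = 285.

285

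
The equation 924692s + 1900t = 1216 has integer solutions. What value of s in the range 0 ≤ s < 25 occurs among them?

Reduce mod 1900: 924692s ≡ 1216 (mod 1900). With g = gcd(924692, 1900) = 76 dividing 1216, divide through: 12167s ≡ 16 (mod 25).
Since gcd(12167, 25) = 1, s ≡ 16·(12167)⁻¹ ≡ 23 (mod 25). Smallest non-negative: 23.

23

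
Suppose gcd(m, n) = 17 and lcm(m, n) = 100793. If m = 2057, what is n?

m·n = gcd·lcm = 17·100793 = 1713481, so n = 1713481/2057 = 833.

833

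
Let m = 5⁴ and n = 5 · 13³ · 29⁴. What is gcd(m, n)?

min exponent per shared prime: 5 = 5

5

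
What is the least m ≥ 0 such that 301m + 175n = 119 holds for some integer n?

19

Reduce mod 175: 301m ≡ 119 (mod 175). With g = gcd(301, 175) = 7 dividing 119, divide through: 43m ≡ 17 (mod 25).
Since gcd(43, 25) = 1, m ≡ 17·(43)⁻¹ ≡ 19 (mod 25). Smallest non-negative: 19.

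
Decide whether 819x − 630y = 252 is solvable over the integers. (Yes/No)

By Bézout, 819x − 630y = 252 has integer solutions iff gcd(819, 630) | 252.
Euclid: 819 = 1·630 + 189; 630 = 3·189 + 63; 189 = 3·63 + 0. gcd = 63; 252 mod 63 = 0. Yes.

Yes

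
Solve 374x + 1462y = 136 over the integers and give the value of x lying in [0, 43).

16

gcd(374, 1462) = 34 (Euclid: 1462 = 3·374 + 340; 374 = 1·340 + 34; 340 = 10·34 + 0), and 34 | 136.
Extended Euclid: 374·(4) + 1462·(-1) = 34. Scale by 4: x₀ = 16.
General solution x = x₀ + 43t; reducing mod 43 gives x = 16 (and y = -4).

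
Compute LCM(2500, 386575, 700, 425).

657177500

2500 = 2² · 5⁴; 386575 = 5² · 7 · 47²; 700 = 2² · 5² · 7; 425 = 5² · 17
lcm takes max exponent of each prime: 2² · 5⁴ · 7 · 17 · 47² = 657177500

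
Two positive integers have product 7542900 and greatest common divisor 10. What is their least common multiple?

gcd·lcm = product, so lcm = 7542900/10 = 754290.

754290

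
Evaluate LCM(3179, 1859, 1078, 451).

3179 = 11 · 17²; 1859 = 11 · 13²; 1078 = 2 · 7² · 11; 451 = 11 · 41
lcm takes max exponent of each prime: 2 · 7² · 11 · 13² · 17² · 41 = 2158674518

2158674518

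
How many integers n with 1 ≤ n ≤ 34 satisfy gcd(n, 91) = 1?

91 = 7·13. Inclusion–exclusion on these primes:
34 − ⌊34/7⌋ − ⌊34/13⌋ + ⌊34/91⌋ = 28

28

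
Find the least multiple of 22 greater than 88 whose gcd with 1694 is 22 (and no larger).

110

gcd(k, 1694) = 22 forces 22 | k; write k = 22s. Then gcd(22s, 22·77) = 22·gcd(s, 77), so need gcd(s, 77) = 1.
22s > 88 gives s ≥ 5. The least s ≥ 5 coprime to 77 is 5, so k = 22·5 = 110.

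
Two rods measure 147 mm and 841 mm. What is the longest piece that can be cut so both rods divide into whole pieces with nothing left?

1

147 = 3 · 7²
841 = 29²
Common: 1 = 1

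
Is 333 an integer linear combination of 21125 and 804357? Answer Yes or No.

gcd(21125, 804357): 804357 = 38·21125 + 1607; 21125 = 13·1607 + 234; 1607 = 6·234 + 203; 234 = 1·203 + 31; 203 = 6·31 + 17; 31 = 1·17 + 14; 17 = 1·14 + 3; 14 = 4·3 + 2; 3 = 1·2 + 1; 2 = 2·1 + 0 → 1
1 divides 333, so a solution exists.

Yes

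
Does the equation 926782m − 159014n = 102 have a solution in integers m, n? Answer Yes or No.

gcd(926782, 159014): 926782 = 5·159014 + 131712; 159014 = 1·131712 + 27302; 131712 = 4·27302 + 22504; 27302 = 1·22504 + 4798; 22504 = 4·4798 + 3312; 4798 = 1·3312 + 1486; 3312 = 2·1486 + 340; 1486 = 4·340 + 126; 340 = 2·126 + 88; 126 = 1·88 + 38; 88 = 2·38 + 12; 38 = 3·12 + 2; 12 = 6·2 + 0 → 2
2 divides 102, so a solution exists.

Yes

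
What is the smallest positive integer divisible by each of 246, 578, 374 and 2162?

845378754

lcm(246, 578) = 246·578/gcd = 142188/2 = 71094
lcm(71094, 374) = 71094·374/gcd = 26589156/34 = 782034
lcm(782034, 2162) = 782034·2162/gcd = 1690757508/2 = 845378754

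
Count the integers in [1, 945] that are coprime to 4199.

778

Prime factors of 4199: 13, 17, 19. Count integers ≤ 945 divisible by none of them.
By inclusion–exclusion: 945 − ⌊945/13⌋ − ⌊945/17⌋ − ⌊945/19⌋ + ⌊945/221⌋ + ⌊945/247⌋ + ⌊945/323⌋ − ⌊945/4199⌋ = 778.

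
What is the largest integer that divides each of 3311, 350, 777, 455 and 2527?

7

3311 = 7 · 11 · 43; 350 = 2 · 5² · 7; 777 = 3 · 7 · 37; 455 = 5 · 7 · 13; 2527 = 7 · 19²
gcd takes min exponent of each prime: 7 = 7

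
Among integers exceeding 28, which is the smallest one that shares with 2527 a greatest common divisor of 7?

2527 = 7·361. Any a with gcd(a, 2527) = 7 is a multiple of 7, say 7s, with s coprime to 361.
Need s > 28/7, so s ≥ 5. First s ≥ 5 with gcd(s, 361) = 1 is s = 5. Thus a = 7·5 = 35.

35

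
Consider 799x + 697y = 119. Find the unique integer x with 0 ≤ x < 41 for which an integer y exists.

Euclid: 799 = 1·697 + 102; 697 = 6·102 + 85; 102 = 1·85 + 17; 85 = 5·17 + 0 → gcd = 17; 119 = 17·7.
Back-substitution yields 799·(7) + 697·(-8) = 17, so one solution is x = 7·7 = 49, y = -8·7 = -56.
Solutions in x differ by 697/17 = 41; the one in [0, 41) is 49 mod 41 = 8.

8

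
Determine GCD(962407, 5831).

1

Euclid: 962407 = 165·5831 + 292; 5831 = 19·292 + 283; 292 = 1·283 + 9; 283 = 31·9 + 4; 9 = 2·4 + 1; 4 = 4·1 + 0. Last nonzero remainder: 1.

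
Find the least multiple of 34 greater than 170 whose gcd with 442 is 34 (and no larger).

204

442 = 34·13. Any x with gcd(x, 442) = 34 is a multiple of 34, say 34s, with s coprime to 13.
Need s > 170/34, so s ≥ 6. First s ≥ 6 with gcd(s, 13) = 1 is s = 6. Thus x = 34·6 = 204.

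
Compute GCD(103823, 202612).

1

103823 = 47³
202612 = 2² · 37³
Common: 1 = 1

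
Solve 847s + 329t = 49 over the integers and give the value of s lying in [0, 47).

Reduce mod 329: 847s ≡ 49 (mod 329). With g = gcd(847, 329) = 7 dividing 49, divide through: 121s ≡ 7 (mod 47).
Since gcd(121, 47) = 1, s ≡ 7·(121)⁻¹ ≡ 2 (mod 47). Smallest non-negative: 2.

2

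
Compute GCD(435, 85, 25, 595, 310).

5

435 = 3 · 5 · 29; 85 = 5 · 17; 25 = 5²; 595 = 5 · 7 · 17; 310 = 2 · 5 · 31
gcd takes min exponent of each prime: 5 = 5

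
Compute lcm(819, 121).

99099

gcd first: 819 = 6·121 + 93; 121 = 1·93 + 28; 93 = 3·28 + 9; 28 = 3·9 + 1; 9 = 9·1 + 0 → gcd = 1
lcm = 819·121/gcd = 99099/1 = 99099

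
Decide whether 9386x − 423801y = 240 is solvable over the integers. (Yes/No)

By Bézout, 9386x − 423801y = 240 has integer solutions iff gcd(9386, 423801) | 240.
Euclid: 423801 = 45·9386 + 1431; 9386 = 6·1431 + 800; 1431 = 1·800 + 631; 800 = 1·631 + 169; 631 = 3·169 + 124; 169 = 1·124 + 45; 124 = 2·45 + 34; 45 = 1·34 + 11; 34 = 3·11 + 1; 11 = 11·1 + 0. gcd = 1; 240 mod 1 = 0. Yes.

Yes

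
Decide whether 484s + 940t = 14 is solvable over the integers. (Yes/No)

gcd(484, 940): 940 = 1·484 + 456; 484 = 1·456 + 28; 456 = 16·28 + 8; 28 = 3·8 + 4; 8 = 2·4 + 0 → 4
4 does not divide 14, so a solution does not exist.

No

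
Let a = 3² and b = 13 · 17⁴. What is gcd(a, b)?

min exponent per shared prime: (none) = 1

1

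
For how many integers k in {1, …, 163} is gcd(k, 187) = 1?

Prime factors of 187: 11, 17. Count integers ≤ 163 divisible by none of them.
By inclusion–exclusion: 163 − ⌊163/11⌋ − ⌊163/17⌋ + ⌊163/187⌋ = 140.

140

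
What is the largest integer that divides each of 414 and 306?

18

Euclid: 414 = 1·306 + 108; 306 = 2·108 + 90; 108 = 1·90 + 18; 90 = 5·18 + 0. Last nonzero remainder: 18.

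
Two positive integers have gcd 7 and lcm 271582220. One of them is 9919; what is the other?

191660

u·v = gcd·lcm = 7·271582220 = 1901075540, so v = 1901075540/9919 = 191660.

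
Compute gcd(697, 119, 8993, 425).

17

gcd(697, 119): 697 = 5·119 + 102; 119 = 1·102 + 17; 102 = 6·17 + 0 → 17
gcd(17, 8993): 8993 = 529·17 + 0 → 17
gcd(17, 425): 425 = 25·17 + 0 → 17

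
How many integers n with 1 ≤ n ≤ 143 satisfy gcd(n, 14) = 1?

Prime factors of 14: 2, 7. Count integers ≤ 143 divisible by none of them.
By inclusion–exclusion: 143 − ⌊143/2⌋ − ⌊143/7⌋ + ⌊143/14⌋ = 62.

62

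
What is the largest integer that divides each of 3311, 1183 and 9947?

7

gcd(3311, 1183): 3311 = 2·1183 + 945; 1183 = 1·945 + 238; 945 = 3·238 + 231; 238 = 1·231 + 7; 231 = 33·7 + 0 → 7
gcd(7, 9947): 9947 = 1421·7 + 0 → 7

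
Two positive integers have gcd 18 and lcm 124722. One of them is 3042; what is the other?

Using pq = gcd(p,q)·lcm(p,q) = 18·124722 = 2244996, we get q = 2244996/3042 = 738.

738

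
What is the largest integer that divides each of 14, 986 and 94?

2

14 = 2 · 7; 986 = 2 · 17 · 29; 94 = 2 · 47
gcd takes min exponent of each prime: 2 = 2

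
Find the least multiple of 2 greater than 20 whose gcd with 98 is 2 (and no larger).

gcd(k, 98) = 2 forces 2 | k; write k = 2s. Then gcd(2s, 2·49) = 2·gcd(s, 49), so need gcd(s, 49) = 1.
2s > 20 gives s ≥ 11. The least s ≥ 11 coprime to 49 is 11, so k = 2·11 = 22.

22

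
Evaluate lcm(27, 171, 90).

lcm(27, 171) = 27·171/gcd = 4617/9 = 513
lcm(513, 90) = 513·90/gcd = 46170/9 = 5130

5130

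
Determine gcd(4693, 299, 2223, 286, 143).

gcd(4693, 299): 4693 = 15·299 + 208; 299 = 1·208 + 91; 208 = 2·91 + 26; 91 = 3·26 + 13; 26 = 2·13 + 0 → 13
gcd(13, 2223): 2223 = 171·13 + 0 → 13
gcd(13, 286): 286 = 22·13 + 0 → 13
gcd(13, 143): 143 = 11·13 + 0 → 13

13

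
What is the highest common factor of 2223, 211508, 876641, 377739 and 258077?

19

gcd(2223, 211508): 211508 = 95·2223 + 323; 2223 = 6·323 + 285; 323 = 1·285 + 38; 285 = 7·38 + 19; 38 = 2·19 + 0 → 19
gcd(19, 876641): 876641 = 46139·19 + 0 → 19
gcd(19, 377739): 377739 = 19881·19 + 0 → 19
gcd(19, 258077): 258077 = 13583·19 + 0 → 19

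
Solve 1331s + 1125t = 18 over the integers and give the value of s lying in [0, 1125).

Euclid: 1331 = 1·1125 + 206; 1125 = 5·206 + 95; 206 = 2·95 + 16; 95 = 5·16 + 15; 16 = 1·15 + 1; 15 = 15·1 + 0 → gcd = 1; 18 = 1·18.
Back-substitution yields 1331·(71) + 1125·(-84) = 1, so one solution is s = 71·18 = 1278, t = -84·18 = -1512.
Solutions in s differ by 1125/1 = 1125; the one in [0, 1125) is 1278 mod 1125 = 153.

153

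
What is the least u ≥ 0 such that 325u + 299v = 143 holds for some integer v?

Reduce mod 299: 325u ≡ 143 (mod 299). With g = gcd(325, 299) = 13 dividing 143, divide through: 25u ≡ 11 (mod 23).
Since gcd(25, 23) = 1, u ≡ 11·(25)⁻¹ ≡ 17 (mod 23). Smallest non-negative: 17.

17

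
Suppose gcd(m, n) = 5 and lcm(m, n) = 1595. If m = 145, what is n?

55

m·n = gcd·lcm = 5·1595 = 7975, so n = 7975/145 = 55.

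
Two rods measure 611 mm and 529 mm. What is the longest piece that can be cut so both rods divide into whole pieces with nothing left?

611 = 13 · 47
529 = 23²
Common: 1 = 1

1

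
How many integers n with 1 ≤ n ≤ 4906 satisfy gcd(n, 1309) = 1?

1309 = 7·11·17. Inclusion–exclusion on these primes:
4906 − ⌊4906/7⌋ − ⌊4906/11⌋ − ⌊4906/17⌋ + ⌊4906/77⌋ + ⌊4906/119⌋ + ⌊4906/187⌋ − ⌊4906/1309⌋ = 3599

3599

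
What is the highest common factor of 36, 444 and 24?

36 = 2² · 3²; 444 = 2² · 3 · 37; 24 = 2³ · 3
gcd takes min exponent of each prime: 2² · 3 = 12

12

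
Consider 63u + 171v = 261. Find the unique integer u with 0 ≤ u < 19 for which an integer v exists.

gcd(63, 171) = 9 (Euclid: 171 = 2·63 + 45; 63 = 1·45 + 18; 45 = 2·18 + 9; 18 = 2·9 + 0), and 9 | 261.
Extended Euclid: 63·(-8) + 171·(3) = 9. Scale by 29: u₀ = -232.
General solution u = u₀ + 19t; reducing mod 19 gives u = 15 (and v = -4).

15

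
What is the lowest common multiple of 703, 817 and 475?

703 = 19 · 37; 817 = 19 · 43; 475 = 5² · 19
lcm takes max exponent of each prime: 5² · 19 · 37 · 43 = 755725

755725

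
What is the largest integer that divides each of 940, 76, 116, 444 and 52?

gcd(940, 76): 940 = 12·76 + 28; 76 = 2·28 + 20; 28 = 1·20 + 8; 20 = 2·8 + 4; 8 = 2·4 + 0 → 4
gcd(4, 116): 116 = 29·4 + 0 → 4
gcd(4, 444): 444 = 111·4 + 0 → 4
gcd(4, 52): 52 = 13·4 + 0 → 4

4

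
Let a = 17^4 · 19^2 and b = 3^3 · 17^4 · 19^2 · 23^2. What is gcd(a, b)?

30151081

min exponent per shared prime: 17^4 · 19^2 = 30151081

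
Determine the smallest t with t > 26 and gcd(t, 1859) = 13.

gcd(t, 1859) = 13 forces 13 | t; write t = 13s. Then gcd(13s, 13·143) = 13·gcd(s, 143), so need gcd(s, 143) = 1.
13s > 26 gives s ≥ 3. The least s ≥ 3 coprime to 143 is 3, so t = 13·3 = 39.

39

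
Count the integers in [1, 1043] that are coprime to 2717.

830

Prime factors of 2717: 11, 13, 19. Count integers ≤ 1043 divisible by none of them.
By inclusion–exclusion: 1043 − ⌊1043/11⌋ − ⌊1043/13⌋ − ⌊1043/19⌋ + ⌊1043/143⌋ + ⌊1043/209⌋ + ⌊1043/247⌋ − ⌊1043/2717⌋ = 830.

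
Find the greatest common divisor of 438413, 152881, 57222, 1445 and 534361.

gcd(438413, 152881): 438413 = 2·152881 + 132651; 152881 = 1·132651 + 20230; 132651 = 6·20230 + 11271; 20230 = 1·11271 + 8959; 11271 = 1·8959 + 2312; 8959 = 3·2312 + 2023; 2312 = 1·2023 + 289; 2023 = 7·289 + 0 → 289
gcd(289, 57222): 57222 = 198·289 + 0 → 289
gcd(289, 1445): 1445 = 5·289 + 0 → 289
gcd(289, 534361): 534361 = 1849·289 + 0 → 289

289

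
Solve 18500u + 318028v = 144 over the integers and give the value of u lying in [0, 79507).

Reduce mod 318028: 18500u ≡ 144 (mod 318028). With g = gcd(18500, 318028) = 4 dividing 144, divide through: 4625u ≡ 36 (mod 79507).
Since gcd(4625, 79507) = 1, u ≡ 36·(4625)⁻¹ ≡ 21093 (mod 79507). Smallest non-negative: 21093.

21093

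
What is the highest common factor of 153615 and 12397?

539

153615 = 3 · 5 · 7² · 11 · 19
12397 = 7² · 11 · 23
Common: 7² · 11 = 539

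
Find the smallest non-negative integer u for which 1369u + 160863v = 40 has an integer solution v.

72265

Reduce mod 160863: 1369u ≡ 40 (mod 160863). With g = gcd(1369, 160863) = 1 dividing 40, divide through: 1369u ≡ 40 (mod 160863).
Since gcd(1369, 160863) = 1, u ≡ 40·(1369)⁻¹ ≡ 72265 (mod 160863). Smallest non-negative: 72265.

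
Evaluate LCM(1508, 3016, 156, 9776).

1508 = 2² · 13 · 29; 3016 = 2³ · 13 · 29; 156 = 2² · 3 · 13; 9776 = 2⁴ · 13 · 47
lcm takes max exponent of each prime: 2⁴ · 3 · 13 · 29 · 47 = 850512

850512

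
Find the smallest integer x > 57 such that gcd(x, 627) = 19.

76

gcd(x, 627) = 19 forces 19 | x; write x = 19s. Then gcd(19s, 19·33) = 19·gcd(s, 33), so need gcd(s, 33) = 1.
19s > 57 gives s ≥ 4. The least s ≥ 4 coprime to 33 is 4, so x = 19·4 = 76.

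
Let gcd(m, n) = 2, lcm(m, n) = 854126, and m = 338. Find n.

m·n = gcd·lcm = 2·854126 = 1708252, so n = 1708252/338 = 5054.

5054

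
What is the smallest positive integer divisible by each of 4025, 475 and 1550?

4025 = 5² · 7 · 23; 475 = 5² · 19; 1550 = 2 · 5² · 31
lcm takes max exponent of each prime: 2 · 5² · 7 · 19 · 23 · 31 = 4741450

4741450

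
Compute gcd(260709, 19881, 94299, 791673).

260709 = 3 · 43² · 47; 19881 = 3² · 47²; 94299 = 3 · 17 · 43²; 791673 = 3 · 17 · 19² · 43
gcd takes min exponent of each prime: 3 = 3

3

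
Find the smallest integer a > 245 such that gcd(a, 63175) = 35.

280

Multiples of 35 above 245: 35·8, 35·9, … . Need the cofactor coprime to 63175/35 = 1805.
Checking s = 8, 9, … the first with gcd(s, 1805) = 1 is s = 8, giving 280.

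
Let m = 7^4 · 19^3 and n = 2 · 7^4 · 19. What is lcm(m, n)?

max exponent per prime: 2 · 7^4 · 19^3 = 32936918

32936918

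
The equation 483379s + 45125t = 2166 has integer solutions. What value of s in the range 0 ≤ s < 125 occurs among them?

104

Reduce mod 45125: 483379s ≡ 2166 (mod 45125). With g = gcd(483379, 45125) = 361 dividing 2166, divide through: 1339s ≡ 6 (mod 125).
Since gcd(1339, 125) = 1, s ≡ 6·(1339)⁻¹ ≡ 104 (mod 125). Smallest non-negative: 104.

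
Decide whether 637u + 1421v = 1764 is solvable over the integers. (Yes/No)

Yes

gcd(637, 1421): 1421 = 2·637 + 147; 637 = 4·147 + 49; 147 = 3·49 + 0 → 49
49 divides 1764, so a solution exists.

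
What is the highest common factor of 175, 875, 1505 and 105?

gcd(175, 875): 875 = 5·175 + 0 → 175
gcd(175, 1505): 1505 = 8·175 + 105; 175 = 1·105 + 70; 105 = 1·70 + 35; 70 = 2·35 + 0 → 35
gcd(35, 105): 105 = 3·35 + 0 → 35

35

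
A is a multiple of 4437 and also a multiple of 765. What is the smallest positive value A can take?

22185

gcd first: 4437 = 5·765 + 612; 765 = 1·612 + 153; 612 = 4·153 + 0 → gcd = 153
lcm = 4437·765/gcd = 3394305/153 = 22185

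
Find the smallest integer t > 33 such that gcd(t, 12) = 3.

39

gcd(t, 12) = 3 forces 3 | t; write t = 3s. Then gcd(3s, 3·4) = 3·gcd(s, 4), so need gcd(s, 4) = 1.
3s > 33 gives s ≥ 12. The least s ≥ 12 coprime to 4 is 13, so t = 3·13 = 39.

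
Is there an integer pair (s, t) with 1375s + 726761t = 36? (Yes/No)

gcd(1375, 726761): 726761 = 528·1375 + 761; 1375 = 1·761 + 614; 761 = 1·614 + 147; 614 = 4·147 + 26; 147 = 5·26 + 17; 26 = 1·17 + 9; 17 = 1·9 + 8; 9 = 1·8 + 1; 8 = 8·1 + 0 → 1
1 divides 36, so a solution exists.

Yes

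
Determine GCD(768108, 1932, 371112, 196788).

12

gcd(768108, 1932): 768108 = 397·1932 + 1104; 1932 = 1·1104 + 828; 1104 = 1·828 + 276; 828 = 3·276 + 0 → 276
gcd(276, 371112): 371112 = 1344·276 + 168; 276 = 1·168 + 108; 168 = 1·108 + 60; 108 = 1·60 + 48; 60 = 1·48 + 12; 48 = 4·12 + 0 → 12
gcd(12, 196788): 196788 = 16399·12 + 0 → 12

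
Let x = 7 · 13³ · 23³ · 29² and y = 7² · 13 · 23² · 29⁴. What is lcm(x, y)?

926406591805331

max exponent per prime: 7² · 13³ · 23³ · 29⁴ = 926406591805331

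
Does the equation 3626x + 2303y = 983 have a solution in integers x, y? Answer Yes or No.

No

gcd(3626, 2303): 3626 = 1·2303 + 1323; 2303 = 1·1323 + 980; 1323 = 1·980 + 343; 980 = 2·343 + 294; 343 = 1·294 + 49; 294 = 6·49 + 0 → 49
49 does not divide 983, so a solution does not exist.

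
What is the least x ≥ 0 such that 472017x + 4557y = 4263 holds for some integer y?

24

gcd(472017, 4557) = 147 (Euclid: 472017 = 103·4557 + 2646; 4557 = 1·2646 + 1911; 2646 = 1·1911 + 735; 1911 = 2·735 + 441; 735 = 1·441 + 294; 441 = 1·294 + 147; 294 = 2·147 + 0), and 147 | 4263.
Extended Euclid: 472017·(-12) + 4557·(1243) = 147. Scale by 29: x₀ = -348.
General solution x = x₀ + 31t; reducing mod 31 gives x = 24 (and y = -2485).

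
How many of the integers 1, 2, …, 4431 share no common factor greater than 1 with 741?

Prime factors of 741: 3, 13, 19. Count integers ≤ 4431 divisible by none of them.
By inclusion–exclusion: 4431 − ⌊4431/3⌋ − ⌊4431/13⌋ − ⌊4431/19⌋ + ⌊4431/39⌋ + ⌊4431/57⌋ + ⌊4431/247⌋ − ⌊4431/741⌋ = 2583.

2583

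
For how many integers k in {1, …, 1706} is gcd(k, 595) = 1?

1102

Prime factors of 595: 5, 7, 17. Count integers ≤ 1706 divisible by none of them.
By inclusion–exclusion: 1706 − ⌊1706/5⌋ − ⌊1706/7⌋ − ⌊1706/17⌋ + ⌊1706/35⌋ + ⌊1706/85⌋ + ⌊1706/119⌋ − ⌊1706/595⌋ = 1102.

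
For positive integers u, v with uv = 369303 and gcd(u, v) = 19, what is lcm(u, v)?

gcd·lcm = product, so lcm = 369303/19 = 19437.

19437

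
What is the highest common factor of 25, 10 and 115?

5

gcd(25, 10): 25 = 2·10 + 5; 10 = 2·5 + 0 → 5
gcd(5, 115): 115 = 23·5 + 0 → 5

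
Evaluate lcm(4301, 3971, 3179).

4301 = 11 · 17 · 23; 3971 = 11 · 19²; 3179 = 11 · 17²
lcm takes max exponent of each prime: 11 · 17² · 19² · 23 = 26395237

26395237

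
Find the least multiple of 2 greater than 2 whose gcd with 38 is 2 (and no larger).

Multiples of 2 above 2: 2·2, 2·3, … . Need the cofactor coprime to 38/2 = 19.
Checking s = 2, 3, … the first with gcd(s, 19) = 1 is s = 2, giving 4.

4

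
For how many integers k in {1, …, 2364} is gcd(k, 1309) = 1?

Prime factors of 1309: 7, 11, 17. Count integers ≤ 2364 divisible by none of them.
By inclusion–exclusion: 2364 − ⌊2364/7⌋ − ⌊2364/11⌋ − ⌊2364/17⌋ + ⌊2364/77⌋ + ⌊2364/119⌋ + ⌊2364/187⌋ − ⌊2364/1309⌋ = 1734.

1734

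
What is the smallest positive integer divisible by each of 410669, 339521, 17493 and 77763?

410669 = 7² · 17² · 29; 339521 = 7² · 13² · 41; 17493 = 3 · 7³ · 17; 77763 = 3 · 7² · 23²
lcm takes max exponent of each prime: 3 · 7³ · 13² · 17² · 23² · 29 · 41 = 31610942790609

31610942790609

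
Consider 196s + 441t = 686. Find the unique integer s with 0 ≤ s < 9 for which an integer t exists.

Euclid: 441 = 2·196 + 49; 196 = 4·49 + 0 → gcd = 49; 686 = 49·14.
Back-substitution yields 196·(-2) + 441·(1) = 49, so one solution is s = -2·14 = -28, t = 1·14 = 14.
Solutions in s differ by 441/49 = 9; the one in [0, 9) is -28 mod 9 = 8.

8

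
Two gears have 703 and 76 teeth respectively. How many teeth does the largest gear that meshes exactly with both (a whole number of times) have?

Euclid: 703 = 9·76 + 19; 76 = 4·19 + 0. Last nonzero remainder: 19.

19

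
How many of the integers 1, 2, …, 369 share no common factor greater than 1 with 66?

Prime factors of 66: 2, 3, 11. Count integers ≤ 369 divisible by none of them.
By inclusion–exclusion: 369 − ⌊369/2⌋ − ⌊369/3⌋ − ⌊369/11⌋ + ⌊369/6⌋ + ⌊369/22⌋ + ⌊369/33⌋ − ⌊369/66⌋ = 112.

112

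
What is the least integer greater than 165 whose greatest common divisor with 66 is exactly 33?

Multiples of 33 above 165: 33·6, 33·7, … . Need the cofactor coprime to 66/33 = 2.
Checking s = 6, 7, … the first with gcd(s, 2) = 1 is s = 7, giving 231.

231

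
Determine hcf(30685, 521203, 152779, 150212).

17

30685 = 5 · 17 · 19²; 521203 = 17 · 23 · 31 · 43; 152779 = 11 · 17 · 19 · 43; 150212 = 2² · 17 · 47²
gcd takes min exponent of each prime: 17 = 17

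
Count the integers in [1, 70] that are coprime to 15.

Prime factors of 15: 3, 5. Count integers ≤ 70 divisible by none of them.
By inclusion–exclusion: 70 − ⌊70/3⌋ − ⌊70/5⌋ + ⌊70/15⌋ = 37.

37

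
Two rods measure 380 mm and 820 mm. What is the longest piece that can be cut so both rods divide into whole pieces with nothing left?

Euclid: 820 = 2·380 + 60; 380 = 6·60 + 20; 60 = 3·20 + 0. Last nonzero remainder: 20.

20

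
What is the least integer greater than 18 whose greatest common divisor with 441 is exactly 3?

24

Multiples of 3 above 18: 3·7, 3·8, … . Need the cofactor coprime to 441/3 = 147.
Checking s = 7, 8, … the first with gcd(s, 147) = 1 is s = 8, giving 24.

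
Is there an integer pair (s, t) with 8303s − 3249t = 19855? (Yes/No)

gcd(8303, 3249): 8303 = 2·3249 + 1805; 3249 = 1·1805 + 1444; 1805 = 1·1444 + 361; 1444 = 4·361 + 0 → 361
361 divides 19855, so a solution exists.

Yes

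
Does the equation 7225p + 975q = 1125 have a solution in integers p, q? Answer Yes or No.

Yes

gcd(7225, 975): 7225 = 7·975 + 400; 975 = 2·400 + 175; 400 = 2·175 + 50; 175 = 3·50 + 25; 50 = 2·25 + 0 → 25
25 divides 1125, so a solution exists.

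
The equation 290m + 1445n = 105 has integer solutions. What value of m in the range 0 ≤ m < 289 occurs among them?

Euclid: 1445 = 4·290 + 285; 290 = 1·285 + 5; 285 = 57·5 + 0 → gcd = 5; 105 = 5·21.
Back-substitution yields 290·(5) + 1445·(-1) = 5, so one solution is m = 5·21 = 105, n = -1·21 = -21.
Solutions in m differ by 1445/5 = 289; the one in [0, 289) is 105 mod 289 = 105.

105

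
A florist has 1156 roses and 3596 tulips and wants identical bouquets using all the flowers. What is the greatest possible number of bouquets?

Euclid: 3596 = 3·1156 + 128; 1156 = 9·128 + 4; 128 = 32·4 + 0. Last nonzero remainder: 4.

4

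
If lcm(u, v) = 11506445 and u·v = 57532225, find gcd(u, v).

From gcd × lcm = uv: gcd = 57532225 / 11506445 = 5.

5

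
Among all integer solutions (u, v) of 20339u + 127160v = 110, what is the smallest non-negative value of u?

7690

Euclid: 127160 = 6·20339 + 5126; 20339 = 3·5126 + 4961; 5126 = 1·4961 + 165; 4961 = 30·165 + 11; 165 = 15·11 + 0 → gcd = 11; 110 = 11·10.
Back-substitution yields 20339·(769) + 127160·(-123) = 11, so one solution is u = 769·10 = 7690, v = -123·10 = -1230.
Solutions in u differ by 127160/11 = 11560; the one in [0, 11560) is 7690 mod 11560 = 7690.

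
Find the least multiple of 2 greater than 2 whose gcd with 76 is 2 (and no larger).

6

76 = 2·38. Any t with gcd(t, 76) = 2 is a multiple of 2, say 2s, with s coprime to 38.
Need s > 2/2, so s ≥ 2. First s ≥ 2 with gcd(s, 38) = 1 is s = 3. Thus t = 2·3 = 6.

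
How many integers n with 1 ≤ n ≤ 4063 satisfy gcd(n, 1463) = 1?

3000

Prime factors of 1463: 7, 11, 19. Count integers ≤ 4063 divisible by none of them.
By inclusion–exclusion: 4063 − ⌊4063/7⌋ − ⌊4063/11⌋ − ⌊4063/19⌋ + ⌊4063/77⌋ + ⌊4063/133⌋ + ⌊4063/209⌋ − ⌊4063/1463⌋ = 3000.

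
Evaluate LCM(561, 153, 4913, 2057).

5350257

lcm(561, 153) = 561·153/gcd = 85833/51 = 1683
lcm(1683, 4913) = 1683·4913/gcd = 8268579/17 = 486387
lcm(486387, 2057) = 486387·2057/gcd = 1000498059/187 = 5350257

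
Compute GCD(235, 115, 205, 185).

5

gcd(235, 115): 235 = 2·115 + 5; 115 = 23·5 + 0 → 5
gcd(5, 205): 205 = 41·5 + 0 → 5
gcd(5, 185): 185 = 37·5 + 0 → 5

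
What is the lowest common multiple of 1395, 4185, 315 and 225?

lcm(1395, 4185) = 1395·4185/gcd = 5838075/1395 = 4185
lcm(4185, 315) = 4185·315/gcd = 1318275/45 = 29295
lcm(29295, 225) = 29295·225/gcd = 6591375/45 = 146475

146475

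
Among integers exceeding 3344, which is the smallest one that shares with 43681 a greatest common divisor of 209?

3553

gcd(t, 43681) = 209 forces 209 | t; write t = 209s. Then gcd(209s, 209·209) = 209·gcd(s, 209), so need gcd(s, 209) = 1.
209s > 3344 gives s ≥ 17. The least s ≥ 17 coprime to 209 is 17, so t = 209·17 = 3553.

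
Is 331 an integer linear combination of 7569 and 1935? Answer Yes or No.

No

By Bézout, 7569s − 1935t = 331 has integer solutions iff gcd(7569, 1935) | 331.
Euclid: 7569 = 3·1935 + 1764; 1935 = 1·1764 + 171; 1764 = 10·171 + 54; 171 = 3·54 + 9; 54 = 6·9 + 0. gcd = 9; 331 mod 9 = 7. No.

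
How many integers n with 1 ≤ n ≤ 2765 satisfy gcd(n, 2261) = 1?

Prime factors of 2261: 7, 17, 19. Count integers ≤ 2765 divisible by none of them.
By inclusion–exclusion: 2765 − ⌊2765/7⌋ − ⌊2765/17⌋ − ⌊2765/19⌋ + ⌊2765/119⌋ + ⌊2765/133⌋ + ⌊2765/323⌋ − ⌊2765/2261⌋ = 2113.

2113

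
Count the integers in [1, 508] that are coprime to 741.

741 = 3·13·19. Inclusion–exclusion on these primes:
508 − ⌊508/3⌋ − ⌊508/13⌋ − ⌊508/19⌋ + ⌊508/39⌋ + ⌊508/57⌋ + ⌊508/247⌋ − ⌊508/741⌋ = 297

297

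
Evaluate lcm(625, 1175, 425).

lcm(625, 1175) = 625·1175/gcd = 734375/25 = 29375
lcm(29375, 425) = 29375·425/gcd = 12484375/25 = 499375

499375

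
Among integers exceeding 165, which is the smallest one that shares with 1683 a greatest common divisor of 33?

Multiples of 33 above 165: 33·6, 33·7, … . Need the cofactor coprime to 1683/33 = 51.
Checking s = 6, 7, … the first with gcd(s, 51) = 1 is s = 7, giving 231.

231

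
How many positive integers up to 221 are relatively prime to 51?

139

51 = 3·17. Inclusion–exclusion on these primes:
221 − ⌊221/3⌋ − ⌊221/17⌋ + ⌊221/51⌋ = 139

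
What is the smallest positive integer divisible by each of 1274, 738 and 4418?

1038464154

lcm(1274, 738) = 1274·738/gcd = 940212/2 = 470106
lcm(470106, 4418) = 470106·4418/gcd = 2076928308/2 = 1038464154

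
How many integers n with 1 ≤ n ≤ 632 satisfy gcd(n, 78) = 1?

195

Prime factors of 78: 2, 3, 13. Count integers ≤ 632 divisible by none of them.
By inclusion–exclusion: 632 − ⌊632/2⌋ − ⌊632/3⌋ − ⌊632/13⌋ + ⌊632/6⌋ + ⌊632/26⌋ + ⌊632/39⌋ − ⌊632/78⌋ = 195.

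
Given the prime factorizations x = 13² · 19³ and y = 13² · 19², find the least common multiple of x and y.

1159171

max exponent per prime: 13² · 19³ = 1159171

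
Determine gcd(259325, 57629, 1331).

259325 = 5² · 11 · 23 · 41; 57629 = 11 · 13² · 31; 1331 = 11³
gcd takes min exponent of each prime: 11 = 11

11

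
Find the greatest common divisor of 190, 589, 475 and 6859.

gcd(190, 589): 589 = 3·190 + 19; 190 = 10·19 + 0 → 19
gcd(19, 475): 475 = 25·19 + 0 → 19
gcd(19, 6859): 6859 = 361·19 + 0 → 19

19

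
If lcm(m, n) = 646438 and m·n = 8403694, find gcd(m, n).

gcd·lcm = product, so gcd = 8403694/646438 = 13.

13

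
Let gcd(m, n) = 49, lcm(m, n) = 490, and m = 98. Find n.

Using mn = gcd(m,n)·lcm(m,n) = 49·490 = 24010, we get n = 24010/98 = 245.

245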